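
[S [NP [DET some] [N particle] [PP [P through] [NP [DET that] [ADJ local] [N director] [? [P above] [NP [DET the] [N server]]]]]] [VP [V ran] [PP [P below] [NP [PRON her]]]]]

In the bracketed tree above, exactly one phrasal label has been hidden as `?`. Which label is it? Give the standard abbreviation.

PP

The `?` node immediately contains: P 'above', NP. That is the internal structure of a prepositional phrase, so the label is PP.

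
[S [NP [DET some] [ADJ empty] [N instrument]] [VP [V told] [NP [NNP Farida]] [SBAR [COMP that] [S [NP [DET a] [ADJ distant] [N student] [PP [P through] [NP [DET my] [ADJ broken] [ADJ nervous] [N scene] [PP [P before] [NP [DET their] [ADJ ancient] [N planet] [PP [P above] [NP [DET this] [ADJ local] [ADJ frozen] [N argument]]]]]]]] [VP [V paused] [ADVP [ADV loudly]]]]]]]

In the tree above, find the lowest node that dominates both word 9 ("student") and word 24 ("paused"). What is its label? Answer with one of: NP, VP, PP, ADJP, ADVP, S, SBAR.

Both words fall inside [S a distant student through my broken nervous scene before their ancient planet above this local frozen argument paused loudly] (words 7–25), and no smaller constituent contains them both. Label: S.

S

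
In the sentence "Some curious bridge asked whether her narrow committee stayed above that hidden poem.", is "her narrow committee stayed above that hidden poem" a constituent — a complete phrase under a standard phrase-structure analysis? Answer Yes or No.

Yes

"her narrow committee stayed above that hidden poem" is exactly the clause [S her narrow committee stayed above that hidden poem], a complete constituent.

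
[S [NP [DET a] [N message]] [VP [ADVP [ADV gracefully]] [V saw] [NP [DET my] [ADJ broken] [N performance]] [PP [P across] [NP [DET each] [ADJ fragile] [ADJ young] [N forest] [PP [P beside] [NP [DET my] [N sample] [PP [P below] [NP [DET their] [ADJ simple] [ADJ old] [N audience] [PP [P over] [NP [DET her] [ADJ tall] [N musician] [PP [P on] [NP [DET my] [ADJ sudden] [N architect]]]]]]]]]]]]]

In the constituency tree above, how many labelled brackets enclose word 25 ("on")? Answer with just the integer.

12

The word sits inside P, which is inside PP, inside NP, inside PP, inside NP, inside PP, inside NP, inside PP, inside NP, inside PP, inside VP, inside S — 12 brackets in all.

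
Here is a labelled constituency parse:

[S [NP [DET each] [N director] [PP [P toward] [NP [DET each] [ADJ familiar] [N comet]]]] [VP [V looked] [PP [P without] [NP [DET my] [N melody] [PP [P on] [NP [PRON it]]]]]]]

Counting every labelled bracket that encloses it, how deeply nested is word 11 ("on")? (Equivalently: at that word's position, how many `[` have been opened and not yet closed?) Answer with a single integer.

Counting open brackets not yet closed at "on": [S [VP [PP [NP [PP [P = 6.

6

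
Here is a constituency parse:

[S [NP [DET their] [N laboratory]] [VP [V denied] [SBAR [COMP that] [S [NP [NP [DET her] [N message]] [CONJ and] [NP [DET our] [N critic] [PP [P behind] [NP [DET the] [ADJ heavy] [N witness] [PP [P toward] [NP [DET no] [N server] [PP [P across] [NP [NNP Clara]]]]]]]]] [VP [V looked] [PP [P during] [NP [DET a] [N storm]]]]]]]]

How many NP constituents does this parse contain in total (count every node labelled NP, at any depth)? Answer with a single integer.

8

Listing each NP by its span: [NP their laboratory]; [NP her message and our critic behind the heavy witness toward no server across Clara]; [NP her message]; [NP our critic behind the heavy witness toward no server across Clara]; [NP the heavy witness toward no server across Clara]; [NP no server across Clara] … — that makes 8.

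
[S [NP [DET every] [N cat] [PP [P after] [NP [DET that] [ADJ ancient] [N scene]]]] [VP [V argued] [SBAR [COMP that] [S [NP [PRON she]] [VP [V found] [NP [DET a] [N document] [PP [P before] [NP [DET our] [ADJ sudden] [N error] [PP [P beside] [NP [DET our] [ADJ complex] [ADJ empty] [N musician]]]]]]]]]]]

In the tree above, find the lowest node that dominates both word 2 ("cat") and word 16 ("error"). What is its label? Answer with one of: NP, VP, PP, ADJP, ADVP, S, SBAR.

Word 2 lies under S → NP → N; word 16 lies under S → VP → SBAR → S → VP → NP → PP → NP → N. The lowest shared node is the S.

S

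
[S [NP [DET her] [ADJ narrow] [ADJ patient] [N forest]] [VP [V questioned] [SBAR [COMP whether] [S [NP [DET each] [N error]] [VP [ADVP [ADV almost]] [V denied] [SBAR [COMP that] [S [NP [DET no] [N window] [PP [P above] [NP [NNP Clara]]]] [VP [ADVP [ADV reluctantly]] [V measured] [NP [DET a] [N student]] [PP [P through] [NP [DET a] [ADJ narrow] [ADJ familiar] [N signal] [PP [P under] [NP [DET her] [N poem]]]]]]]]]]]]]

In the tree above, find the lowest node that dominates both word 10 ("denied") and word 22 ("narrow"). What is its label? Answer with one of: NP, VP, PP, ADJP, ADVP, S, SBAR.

Both words fall inside [VP almost denied that no window above Clara reluctantly measured a student through a narrow familiar signal under her poem] (words 9–27), and no smaller constituent contains them both. Label: VP.

VP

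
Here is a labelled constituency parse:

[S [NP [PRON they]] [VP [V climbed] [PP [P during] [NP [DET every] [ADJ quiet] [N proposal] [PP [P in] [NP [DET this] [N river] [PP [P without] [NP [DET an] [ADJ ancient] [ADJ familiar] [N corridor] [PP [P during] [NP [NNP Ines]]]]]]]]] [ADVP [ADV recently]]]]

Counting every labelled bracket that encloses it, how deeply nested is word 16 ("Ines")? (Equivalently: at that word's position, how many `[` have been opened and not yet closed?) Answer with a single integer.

The word sits inside NNP, which is inside NP, inside PP, inside NP, inside PP, inside NP, inside PP, inside NP, inside PP, inside VP, inside S — 11 brackets in all.

11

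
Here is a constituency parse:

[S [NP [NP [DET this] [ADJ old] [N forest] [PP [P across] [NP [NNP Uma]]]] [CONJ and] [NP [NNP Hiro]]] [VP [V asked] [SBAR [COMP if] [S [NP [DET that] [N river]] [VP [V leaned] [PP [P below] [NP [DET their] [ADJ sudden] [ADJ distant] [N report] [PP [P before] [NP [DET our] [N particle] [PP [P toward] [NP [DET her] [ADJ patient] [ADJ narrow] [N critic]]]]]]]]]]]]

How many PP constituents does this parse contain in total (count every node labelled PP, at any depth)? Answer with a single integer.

4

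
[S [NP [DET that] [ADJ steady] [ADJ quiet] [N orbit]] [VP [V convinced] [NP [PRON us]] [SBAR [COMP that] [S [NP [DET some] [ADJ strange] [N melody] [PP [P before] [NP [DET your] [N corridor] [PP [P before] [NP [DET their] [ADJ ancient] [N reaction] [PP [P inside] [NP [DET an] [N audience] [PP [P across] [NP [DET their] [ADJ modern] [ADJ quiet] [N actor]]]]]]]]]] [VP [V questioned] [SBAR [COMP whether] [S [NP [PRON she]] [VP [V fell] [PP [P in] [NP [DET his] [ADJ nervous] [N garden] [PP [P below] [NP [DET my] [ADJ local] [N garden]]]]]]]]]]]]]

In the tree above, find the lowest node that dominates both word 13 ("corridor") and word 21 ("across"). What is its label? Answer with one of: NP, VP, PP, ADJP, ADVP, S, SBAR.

NP

The smallest bracket enclosing both words is [NP your corridor before their ancient reaction inside an audience across their modern quiet actor], so the label is NP.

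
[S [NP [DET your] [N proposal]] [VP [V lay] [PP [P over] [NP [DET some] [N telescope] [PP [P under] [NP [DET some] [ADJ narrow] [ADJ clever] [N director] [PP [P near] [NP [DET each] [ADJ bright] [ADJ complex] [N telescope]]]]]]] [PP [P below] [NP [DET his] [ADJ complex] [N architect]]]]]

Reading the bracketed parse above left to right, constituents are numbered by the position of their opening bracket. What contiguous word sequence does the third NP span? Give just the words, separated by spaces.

some narrow clever director near each bright complex telescope

In left-to-right order the NP constituents are "your proposal"; "some telescope under some narrow clever director near each bright complex telescope"; "some narrow clever director near each bright complex telescope"; "each bright complex telescope"; "his complex architect". Number 3 is "some narrow clever director near each bright complex telescope".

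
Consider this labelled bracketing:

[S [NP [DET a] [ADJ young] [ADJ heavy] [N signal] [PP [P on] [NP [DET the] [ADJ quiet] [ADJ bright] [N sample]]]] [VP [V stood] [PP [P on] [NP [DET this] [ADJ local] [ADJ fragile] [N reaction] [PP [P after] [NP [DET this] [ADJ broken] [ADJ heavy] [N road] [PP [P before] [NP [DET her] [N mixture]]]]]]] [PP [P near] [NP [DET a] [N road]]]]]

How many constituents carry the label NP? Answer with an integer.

6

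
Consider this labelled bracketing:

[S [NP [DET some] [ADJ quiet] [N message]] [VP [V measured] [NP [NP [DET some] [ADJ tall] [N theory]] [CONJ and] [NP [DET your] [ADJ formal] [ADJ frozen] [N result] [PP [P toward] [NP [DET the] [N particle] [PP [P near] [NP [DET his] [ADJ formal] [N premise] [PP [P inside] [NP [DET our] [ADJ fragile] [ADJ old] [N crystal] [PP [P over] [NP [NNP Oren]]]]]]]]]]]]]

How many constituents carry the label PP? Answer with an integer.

4

Scanning left to right, an opening `[PP` appears at word positions 13, 16, 20, 25 — 4 in total.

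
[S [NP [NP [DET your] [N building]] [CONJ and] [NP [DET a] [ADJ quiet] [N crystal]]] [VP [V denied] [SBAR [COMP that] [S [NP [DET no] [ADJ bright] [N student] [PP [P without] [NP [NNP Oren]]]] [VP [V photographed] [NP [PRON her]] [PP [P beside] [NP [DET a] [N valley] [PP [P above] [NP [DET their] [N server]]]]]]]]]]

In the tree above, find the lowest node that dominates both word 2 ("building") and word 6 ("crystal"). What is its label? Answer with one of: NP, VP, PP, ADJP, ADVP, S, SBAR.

NP

Word 2 lies under S → NP → NP → N; word 6 lies under S → NP → NP → N. The lowest shared node is the NP.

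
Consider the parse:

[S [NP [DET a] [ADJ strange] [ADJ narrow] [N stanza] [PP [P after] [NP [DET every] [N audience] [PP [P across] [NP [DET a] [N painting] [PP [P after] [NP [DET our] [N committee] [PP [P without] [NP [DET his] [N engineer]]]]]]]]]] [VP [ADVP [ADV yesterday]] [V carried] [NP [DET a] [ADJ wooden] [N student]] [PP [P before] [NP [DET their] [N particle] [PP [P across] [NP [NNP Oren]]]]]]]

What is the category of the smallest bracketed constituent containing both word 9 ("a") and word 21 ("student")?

S

Word 9 lies under S → NP → PP → NP → PP → NP → DET; word 21 lies under S → VP → NP → N. The lowest shared node is the S.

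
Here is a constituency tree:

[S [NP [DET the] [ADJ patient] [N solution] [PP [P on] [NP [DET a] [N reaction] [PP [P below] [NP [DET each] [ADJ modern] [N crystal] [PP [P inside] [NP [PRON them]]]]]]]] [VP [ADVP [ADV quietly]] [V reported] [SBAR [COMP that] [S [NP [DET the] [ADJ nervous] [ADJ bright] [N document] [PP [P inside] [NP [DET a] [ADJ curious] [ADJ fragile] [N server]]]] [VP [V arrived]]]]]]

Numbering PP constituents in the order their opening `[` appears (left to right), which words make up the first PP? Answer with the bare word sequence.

on a reaction below each modern crystal inside them

Opening `[PP` markers occur at word positions 4, 7, 11, 20; the first of these opens the constituent [PP on a reaction below each modern crystal inside them].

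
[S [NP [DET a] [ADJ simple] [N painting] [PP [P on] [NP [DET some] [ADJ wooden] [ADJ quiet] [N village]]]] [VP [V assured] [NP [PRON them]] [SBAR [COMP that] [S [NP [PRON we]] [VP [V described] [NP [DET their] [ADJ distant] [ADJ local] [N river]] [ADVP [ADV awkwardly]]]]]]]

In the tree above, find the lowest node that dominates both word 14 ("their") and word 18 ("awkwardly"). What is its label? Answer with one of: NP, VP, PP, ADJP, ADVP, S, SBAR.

VP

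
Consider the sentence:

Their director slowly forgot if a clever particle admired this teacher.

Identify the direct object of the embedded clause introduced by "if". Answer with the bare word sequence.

this teacher

Within the embedded clause introduced by "if", the direct object of "admired" is "this teacher".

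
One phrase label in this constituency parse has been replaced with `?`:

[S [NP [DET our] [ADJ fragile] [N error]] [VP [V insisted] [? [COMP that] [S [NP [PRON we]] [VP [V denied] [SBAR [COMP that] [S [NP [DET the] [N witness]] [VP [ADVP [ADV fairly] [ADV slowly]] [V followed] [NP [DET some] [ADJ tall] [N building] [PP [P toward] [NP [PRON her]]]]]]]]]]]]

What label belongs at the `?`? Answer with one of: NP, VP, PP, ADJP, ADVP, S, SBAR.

The `?` node immediately contains: COMP 'that', S. That is the internal structure of a subordinate clause, so the label is SBAR.

SBAR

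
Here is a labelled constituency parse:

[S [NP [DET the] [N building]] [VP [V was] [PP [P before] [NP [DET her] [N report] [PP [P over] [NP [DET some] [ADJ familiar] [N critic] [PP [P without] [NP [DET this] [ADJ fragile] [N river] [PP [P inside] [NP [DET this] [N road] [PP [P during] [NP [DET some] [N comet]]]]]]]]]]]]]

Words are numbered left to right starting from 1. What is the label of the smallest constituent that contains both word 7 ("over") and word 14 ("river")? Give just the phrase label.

PP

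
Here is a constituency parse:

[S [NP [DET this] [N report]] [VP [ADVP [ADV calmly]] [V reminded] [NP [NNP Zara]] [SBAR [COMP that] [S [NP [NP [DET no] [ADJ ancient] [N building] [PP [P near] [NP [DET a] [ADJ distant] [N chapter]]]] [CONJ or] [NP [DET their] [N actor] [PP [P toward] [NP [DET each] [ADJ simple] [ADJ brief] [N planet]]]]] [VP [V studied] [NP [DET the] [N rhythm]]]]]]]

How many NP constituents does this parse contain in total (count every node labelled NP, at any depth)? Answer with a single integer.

8

The NP constituents are: [NP this report]; [NP Zara]; [NP no ancient building near a distant chapter or their actor toward each simple brief planet]; [NP no ancient building near a distant chapter]; [NP a distant chapter]; [NP their actor toward each simple brief planet] …. Total: 8.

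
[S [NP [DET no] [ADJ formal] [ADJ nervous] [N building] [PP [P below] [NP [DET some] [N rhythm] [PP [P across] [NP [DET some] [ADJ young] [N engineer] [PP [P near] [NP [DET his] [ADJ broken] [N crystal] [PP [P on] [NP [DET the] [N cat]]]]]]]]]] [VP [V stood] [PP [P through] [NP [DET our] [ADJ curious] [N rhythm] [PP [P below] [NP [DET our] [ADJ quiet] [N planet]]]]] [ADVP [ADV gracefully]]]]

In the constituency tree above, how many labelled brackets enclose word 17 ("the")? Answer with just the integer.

11

Path from the root down to the word: S → NP → PP → NP → PP → NP → PP → NP → PP → NP → DET. That is 11 enclosing brackets.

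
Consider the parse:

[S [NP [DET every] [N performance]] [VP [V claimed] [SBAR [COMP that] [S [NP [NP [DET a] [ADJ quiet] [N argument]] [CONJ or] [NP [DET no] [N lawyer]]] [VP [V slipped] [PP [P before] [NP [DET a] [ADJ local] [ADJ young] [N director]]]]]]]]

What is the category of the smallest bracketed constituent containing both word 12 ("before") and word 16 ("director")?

PP

Both words fall inside [PP before a local young director] (words 12–16), and no smaller constituent contains them both. Label: PP.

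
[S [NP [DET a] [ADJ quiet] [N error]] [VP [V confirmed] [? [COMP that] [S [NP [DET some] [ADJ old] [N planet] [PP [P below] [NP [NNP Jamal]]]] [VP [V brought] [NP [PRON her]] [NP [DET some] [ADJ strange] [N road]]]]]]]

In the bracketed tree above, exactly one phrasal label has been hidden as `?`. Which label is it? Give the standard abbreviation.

SBAR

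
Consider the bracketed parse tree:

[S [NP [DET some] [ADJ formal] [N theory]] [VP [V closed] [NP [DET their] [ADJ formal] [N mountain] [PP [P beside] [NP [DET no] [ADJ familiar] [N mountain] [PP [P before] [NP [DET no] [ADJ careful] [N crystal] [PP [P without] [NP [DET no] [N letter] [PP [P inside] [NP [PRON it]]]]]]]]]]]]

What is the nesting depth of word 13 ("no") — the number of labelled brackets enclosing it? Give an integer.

8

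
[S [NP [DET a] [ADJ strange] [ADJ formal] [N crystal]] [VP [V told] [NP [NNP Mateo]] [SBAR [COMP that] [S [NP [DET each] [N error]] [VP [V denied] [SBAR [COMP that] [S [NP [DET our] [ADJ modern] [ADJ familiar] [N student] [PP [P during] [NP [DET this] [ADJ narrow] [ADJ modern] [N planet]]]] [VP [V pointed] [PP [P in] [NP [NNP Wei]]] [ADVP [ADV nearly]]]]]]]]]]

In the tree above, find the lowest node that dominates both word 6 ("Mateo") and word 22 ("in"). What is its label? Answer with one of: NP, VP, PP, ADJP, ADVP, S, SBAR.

VP

Both words fall inside [VP told Mateo that each error denied that our modern familiar student during this narrow modern planet pointed in Wei nearly] (words 5–24), and no smaller constituent contains them both. Label: VP.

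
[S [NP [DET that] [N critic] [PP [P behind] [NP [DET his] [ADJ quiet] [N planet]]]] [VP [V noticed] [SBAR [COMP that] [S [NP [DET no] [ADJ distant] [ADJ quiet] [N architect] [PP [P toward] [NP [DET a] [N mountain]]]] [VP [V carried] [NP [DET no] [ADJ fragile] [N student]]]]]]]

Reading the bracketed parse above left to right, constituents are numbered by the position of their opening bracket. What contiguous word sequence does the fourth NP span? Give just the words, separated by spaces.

a mountain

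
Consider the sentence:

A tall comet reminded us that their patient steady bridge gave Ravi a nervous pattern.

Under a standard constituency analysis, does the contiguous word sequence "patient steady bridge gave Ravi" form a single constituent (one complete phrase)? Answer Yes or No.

No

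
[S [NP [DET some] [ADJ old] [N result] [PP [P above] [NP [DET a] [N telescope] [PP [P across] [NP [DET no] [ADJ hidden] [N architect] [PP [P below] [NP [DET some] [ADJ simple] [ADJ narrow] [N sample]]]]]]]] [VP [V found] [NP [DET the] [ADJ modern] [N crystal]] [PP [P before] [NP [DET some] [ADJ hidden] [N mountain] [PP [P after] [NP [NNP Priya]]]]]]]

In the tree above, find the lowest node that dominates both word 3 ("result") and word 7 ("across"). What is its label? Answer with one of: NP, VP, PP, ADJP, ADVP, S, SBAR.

NP

The smallest bracket enclosing both words is [NP some old result above a telescope across no hidden architect below some simple narrow sample], so the label is NP.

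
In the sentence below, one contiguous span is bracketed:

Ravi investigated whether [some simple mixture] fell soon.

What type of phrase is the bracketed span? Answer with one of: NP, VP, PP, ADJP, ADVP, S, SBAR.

NP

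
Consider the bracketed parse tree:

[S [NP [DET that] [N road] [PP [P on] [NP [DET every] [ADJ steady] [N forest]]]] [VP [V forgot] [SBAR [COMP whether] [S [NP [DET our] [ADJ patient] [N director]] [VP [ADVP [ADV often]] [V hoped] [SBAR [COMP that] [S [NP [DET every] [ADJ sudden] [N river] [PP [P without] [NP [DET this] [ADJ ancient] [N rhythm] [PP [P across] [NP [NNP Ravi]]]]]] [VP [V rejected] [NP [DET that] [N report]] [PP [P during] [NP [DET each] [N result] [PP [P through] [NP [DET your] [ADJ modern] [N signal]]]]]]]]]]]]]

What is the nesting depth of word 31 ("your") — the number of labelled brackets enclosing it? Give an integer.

13

Path from the root down to the word: S → VP → SBAR → S → VP → SBAR → S → VP → PP → NP → PP → NP → DET. That is 13 enclosing brackets.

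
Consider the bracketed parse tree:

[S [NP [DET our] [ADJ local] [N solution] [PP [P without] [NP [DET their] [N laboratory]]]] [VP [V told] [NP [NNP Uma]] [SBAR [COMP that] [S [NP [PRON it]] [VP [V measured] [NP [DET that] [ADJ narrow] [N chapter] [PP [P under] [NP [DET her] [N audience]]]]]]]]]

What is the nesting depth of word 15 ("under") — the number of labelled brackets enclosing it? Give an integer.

8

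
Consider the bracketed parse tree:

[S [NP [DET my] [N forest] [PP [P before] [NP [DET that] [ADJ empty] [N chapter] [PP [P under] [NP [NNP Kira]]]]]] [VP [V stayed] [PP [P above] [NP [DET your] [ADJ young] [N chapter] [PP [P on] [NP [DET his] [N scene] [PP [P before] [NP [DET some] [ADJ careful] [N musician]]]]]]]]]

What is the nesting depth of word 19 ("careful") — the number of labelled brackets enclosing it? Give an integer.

The word sits inside ADJ, which is inside NP, inside PP, inside NP, inside PP, inside NP, inside PP, inside VP, inside S — 9 brackets in all.

9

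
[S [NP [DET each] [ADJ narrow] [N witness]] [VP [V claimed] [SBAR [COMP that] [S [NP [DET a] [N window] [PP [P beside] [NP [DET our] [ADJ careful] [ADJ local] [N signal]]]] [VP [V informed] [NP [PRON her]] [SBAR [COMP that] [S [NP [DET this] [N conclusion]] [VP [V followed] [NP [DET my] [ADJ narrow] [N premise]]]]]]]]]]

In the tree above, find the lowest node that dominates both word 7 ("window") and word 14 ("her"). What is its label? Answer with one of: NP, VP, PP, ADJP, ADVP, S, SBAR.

S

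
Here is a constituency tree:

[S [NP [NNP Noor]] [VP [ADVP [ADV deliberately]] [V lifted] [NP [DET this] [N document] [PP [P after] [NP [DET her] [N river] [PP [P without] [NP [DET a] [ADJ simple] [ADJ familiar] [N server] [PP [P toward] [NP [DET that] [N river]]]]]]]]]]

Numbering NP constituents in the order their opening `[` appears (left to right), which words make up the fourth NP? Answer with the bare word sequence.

a simple familiar server toward that river

The NP opening brackets appear, in order, over: "Noor"; "this document after her river without a simple familiar server toward that river"; "her river without a simple familiar server toward that river"; "a simple familiar server toward that river"; "that river". The fourth one spans "a simple familiar server toward that river".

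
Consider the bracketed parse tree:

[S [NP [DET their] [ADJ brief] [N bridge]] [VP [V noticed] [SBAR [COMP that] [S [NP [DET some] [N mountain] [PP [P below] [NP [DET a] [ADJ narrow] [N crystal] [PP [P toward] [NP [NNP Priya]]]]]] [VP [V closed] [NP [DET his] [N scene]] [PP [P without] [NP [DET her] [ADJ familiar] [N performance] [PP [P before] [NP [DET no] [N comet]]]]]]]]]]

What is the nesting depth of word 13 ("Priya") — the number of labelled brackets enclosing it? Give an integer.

10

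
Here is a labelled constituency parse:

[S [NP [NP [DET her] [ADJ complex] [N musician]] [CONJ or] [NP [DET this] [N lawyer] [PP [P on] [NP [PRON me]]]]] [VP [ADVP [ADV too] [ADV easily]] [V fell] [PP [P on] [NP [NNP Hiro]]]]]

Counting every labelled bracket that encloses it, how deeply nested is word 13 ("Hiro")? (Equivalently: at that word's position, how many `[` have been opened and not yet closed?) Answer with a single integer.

5

Counting open brackets not yet closed at "Hiro": [S [VP [PP [NP [NNP = 5.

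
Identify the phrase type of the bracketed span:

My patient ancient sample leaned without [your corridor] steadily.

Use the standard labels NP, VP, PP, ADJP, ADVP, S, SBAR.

NP

The span is built around the noun "corridor" — a noun phrase (NP).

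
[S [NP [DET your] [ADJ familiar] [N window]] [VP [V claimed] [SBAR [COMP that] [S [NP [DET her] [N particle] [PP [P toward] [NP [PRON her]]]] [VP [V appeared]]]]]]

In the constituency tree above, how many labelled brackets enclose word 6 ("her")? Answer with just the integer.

6

Path from the root down to the word: S → VP → SBAR → S → NP → DET. That is 6 enclosing brackets.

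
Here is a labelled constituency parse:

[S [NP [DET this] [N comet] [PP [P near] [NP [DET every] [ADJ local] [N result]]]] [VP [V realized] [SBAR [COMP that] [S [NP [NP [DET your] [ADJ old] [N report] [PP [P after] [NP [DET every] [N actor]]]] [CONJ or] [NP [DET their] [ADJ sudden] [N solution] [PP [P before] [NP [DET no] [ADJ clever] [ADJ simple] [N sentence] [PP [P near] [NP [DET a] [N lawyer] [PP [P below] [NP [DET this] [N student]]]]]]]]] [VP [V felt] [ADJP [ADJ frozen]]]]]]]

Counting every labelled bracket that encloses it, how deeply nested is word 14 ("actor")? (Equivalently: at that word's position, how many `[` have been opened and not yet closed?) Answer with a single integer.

Path from the root down to the word: S → VP → SBAR → S → NP → NP → PP → NP → N. That is 9 enclosing brackets.

9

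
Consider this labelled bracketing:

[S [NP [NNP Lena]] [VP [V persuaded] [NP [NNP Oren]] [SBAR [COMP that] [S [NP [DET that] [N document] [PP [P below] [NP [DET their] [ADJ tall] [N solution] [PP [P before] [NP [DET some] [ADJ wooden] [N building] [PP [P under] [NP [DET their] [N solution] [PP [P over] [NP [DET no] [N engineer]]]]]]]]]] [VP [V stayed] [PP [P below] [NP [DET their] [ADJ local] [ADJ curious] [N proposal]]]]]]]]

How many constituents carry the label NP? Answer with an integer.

Scanning left to right, an opening `[NP` appears at word positions 1, 3, 5, 8, 12, 16, 19, 23 — 8 in total.

8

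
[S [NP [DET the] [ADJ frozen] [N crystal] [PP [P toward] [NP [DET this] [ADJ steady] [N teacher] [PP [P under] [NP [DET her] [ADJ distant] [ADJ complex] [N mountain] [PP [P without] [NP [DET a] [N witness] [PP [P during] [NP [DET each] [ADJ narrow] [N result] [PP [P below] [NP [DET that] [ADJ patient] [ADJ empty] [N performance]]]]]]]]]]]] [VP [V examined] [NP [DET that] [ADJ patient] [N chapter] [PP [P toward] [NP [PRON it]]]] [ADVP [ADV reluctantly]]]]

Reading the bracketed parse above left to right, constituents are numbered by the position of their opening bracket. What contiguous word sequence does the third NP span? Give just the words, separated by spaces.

The NP opening brackets appear, in order, over: "the frozen crystal toward this steady teacher under her distant complex mountain without a witness during each narrow result below that patient empty performance"; "this steady teacher under her distant complex mountain without a witness during each narrow result below that patient empty performance"; "her distant complex mountain without a witness during each narrow result below that patient empty performance"; "a witness during each narrow result below that patient empty performance"; "each narrow result below that patient empty performance"; "that patient empty performance"; "that patient chapter toward it"; "it". The third one spans "her distant complex mountain without a witness during each narrow result below that patient empty performance".

her distant complex mountain without a witness during each narrow result below that patient empty performance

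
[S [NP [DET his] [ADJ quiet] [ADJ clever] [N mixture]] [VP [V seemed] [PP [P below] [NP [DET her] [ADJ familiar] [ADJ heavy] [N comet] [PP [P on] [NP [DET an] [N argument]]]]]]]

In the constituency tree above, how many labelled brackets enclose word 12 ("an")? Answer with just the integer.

7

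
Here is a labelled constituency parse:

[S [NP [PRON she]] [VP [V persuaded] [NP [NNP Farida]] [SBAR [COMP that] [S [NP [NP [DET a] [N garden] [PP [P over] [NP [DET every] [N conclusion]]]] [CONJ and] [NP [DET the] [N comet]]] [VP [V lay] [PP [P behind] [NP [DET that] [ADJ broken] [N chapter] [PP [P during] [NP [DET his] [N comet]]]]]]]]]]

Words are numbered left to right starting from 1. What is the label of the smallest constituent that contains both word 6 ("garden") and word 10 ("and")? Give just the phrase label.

NP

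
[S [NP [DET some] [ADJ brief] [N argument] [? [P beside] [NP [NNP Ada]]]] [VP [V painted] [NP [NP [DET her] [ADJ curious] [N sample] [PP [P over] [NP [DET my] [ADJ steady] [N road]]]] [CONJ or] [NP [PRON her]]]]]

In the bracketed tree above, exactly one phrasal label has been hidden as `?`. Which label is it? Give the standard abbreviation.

PP

The `?` node immediately contains: P 'beside', NP. That is the internal structure of a prepositional phrase, so the label is PP.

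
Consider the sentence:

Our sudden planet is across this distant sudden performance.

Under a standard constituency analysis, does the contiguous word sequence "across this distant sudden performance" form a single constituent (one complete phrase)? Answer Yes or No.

Yes

These words form the whole prepositional phrase headed by "across", so yes — one constituent.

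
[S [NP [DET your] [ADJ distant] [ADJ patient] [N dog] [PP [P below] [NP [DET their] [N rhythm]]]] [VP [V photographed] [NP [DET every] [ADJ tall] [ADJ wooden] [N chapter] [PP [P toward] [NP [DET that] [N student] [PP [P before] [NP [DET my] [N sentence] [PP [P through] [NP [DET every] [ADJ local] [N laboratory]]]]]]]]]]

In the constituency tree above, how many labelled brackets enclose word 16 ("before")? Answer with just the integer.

7

Path from the root down to the word: S → VP → NP → PP → NP → PP → P. That is 7 enclosing brackets.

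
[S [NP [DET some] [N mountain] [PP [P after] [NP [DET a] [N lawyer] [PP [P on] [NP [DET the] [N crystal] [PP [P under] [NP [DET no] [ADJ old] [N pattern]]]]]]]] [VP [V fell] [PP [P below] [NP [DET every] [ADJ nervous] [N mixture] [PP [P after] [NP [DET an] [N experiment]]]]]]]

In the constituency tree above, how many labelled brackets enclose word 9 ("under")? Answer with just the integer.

8

Counting open brackets not yet closed at "under": [S [NP [PP [NP [PP [NP [PP [P = 8.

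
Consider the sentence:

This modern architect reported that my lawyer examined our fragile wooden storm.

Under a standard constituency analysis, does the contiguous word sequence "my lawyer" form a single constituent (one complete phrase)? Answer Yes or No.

Yes

These words form the whole noun phrase headed by "lawyer", so yes — one constituent.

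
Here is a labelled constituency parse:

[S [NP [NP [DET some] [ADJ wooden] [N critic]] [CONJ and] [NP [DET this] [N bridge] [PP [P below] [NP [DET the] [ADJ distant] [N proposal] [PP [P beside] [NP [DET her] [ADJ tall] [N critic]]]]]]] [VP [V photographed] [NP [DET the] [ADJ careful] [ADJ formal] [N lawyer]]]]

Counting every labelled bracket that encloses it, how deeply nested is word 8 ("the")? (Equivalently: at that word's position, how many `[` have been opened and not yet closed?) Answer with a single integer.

6

Path from the root down to the word: S → NP → NP → PP → NP → DET. That is 6 enclosing brackets.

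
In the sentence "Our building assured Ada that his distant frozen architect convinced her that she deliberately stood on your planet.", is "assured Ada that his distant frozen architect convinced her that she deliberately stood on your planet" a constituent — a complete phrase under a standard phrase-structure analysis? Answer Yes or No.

These words form the whole verb phrase headed by "assured", so yes — one constituent.

Yes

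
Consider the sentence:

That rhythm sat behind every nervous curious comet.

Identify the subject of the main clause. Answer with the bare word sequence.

that rhythm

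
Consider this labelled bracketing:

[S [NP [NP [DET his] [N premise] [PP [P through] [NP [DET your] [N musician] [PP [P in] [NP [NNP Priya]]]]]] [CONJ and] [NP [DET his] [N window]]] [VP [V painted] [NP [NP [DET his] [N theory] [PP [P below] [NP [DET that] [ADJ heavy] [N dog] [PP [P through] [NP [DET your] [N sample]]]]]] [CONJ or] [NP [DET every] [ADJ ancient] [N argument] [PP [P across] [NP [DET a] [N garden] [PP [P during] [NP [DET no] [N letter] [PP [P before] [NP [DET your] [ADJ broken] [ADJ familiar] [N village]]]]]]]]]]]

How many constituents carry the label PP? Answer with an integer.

7

Scanning left to right, an opening `[PP` appears at word positions 3, 6, 14, 18, 25, 28, 31 — 7 in total.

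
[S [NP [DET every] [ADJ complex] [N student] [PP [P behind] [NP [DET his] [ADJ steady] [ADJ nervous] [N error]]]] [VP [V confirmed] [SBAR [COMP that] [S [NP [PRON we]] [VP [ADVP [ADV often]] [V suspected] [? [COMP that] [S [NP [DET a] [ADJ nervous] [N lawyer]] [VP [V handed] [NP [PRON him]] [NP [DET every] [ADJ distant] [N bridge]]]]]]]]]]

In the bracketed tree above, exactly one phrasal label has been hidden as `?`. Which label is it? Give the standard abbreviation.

SBAR

The `?` node immediately contains: COMP 'that', S. That is the internal structure of a subordinate clause, so the label is SBAR.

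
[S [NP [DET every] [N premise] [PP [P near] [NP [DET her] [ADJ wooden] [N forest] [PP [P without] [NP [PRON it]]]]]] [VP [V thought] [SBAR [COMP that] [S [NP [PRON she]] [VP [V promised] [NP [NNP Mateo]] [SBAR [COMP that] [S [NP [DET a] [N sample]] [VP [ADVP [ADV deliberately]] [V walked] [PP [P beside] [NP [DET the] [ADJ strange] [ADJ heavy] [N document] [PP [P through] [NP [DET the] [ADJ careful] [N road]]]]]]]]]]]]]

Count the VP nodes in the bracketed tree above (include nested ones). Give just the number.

3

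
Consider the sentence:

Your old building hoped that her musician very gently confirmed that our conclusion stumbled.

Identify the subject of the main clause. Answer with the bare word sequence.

In the main clause the verb is "hoped"; the NP preceding it, "your old building", is the subject.

your old building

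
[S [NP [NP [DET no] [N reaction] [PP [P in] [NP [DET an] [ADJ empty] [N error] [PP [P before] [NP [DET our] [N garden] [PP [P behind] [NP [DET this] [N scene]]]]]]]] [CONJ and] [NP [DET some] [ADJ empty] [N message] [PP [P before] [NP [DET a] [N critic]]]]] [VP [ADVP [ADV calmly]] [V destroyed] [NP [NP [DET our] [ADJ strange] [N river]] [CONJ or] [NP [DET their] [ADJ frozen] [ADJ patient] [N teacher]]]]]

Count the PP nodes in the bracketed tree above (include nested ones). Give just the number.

Listing each PP by its span: [PP in an empty error before our garden behind this scene]; [PP before our garden behind this scene]; [PP behind this scene]; [PP before a critic] — that makes 4.

4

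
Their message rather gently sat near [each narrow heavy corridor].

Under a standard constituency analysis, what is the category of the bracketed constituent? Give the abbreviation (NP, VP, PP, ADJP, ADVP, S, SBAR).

NP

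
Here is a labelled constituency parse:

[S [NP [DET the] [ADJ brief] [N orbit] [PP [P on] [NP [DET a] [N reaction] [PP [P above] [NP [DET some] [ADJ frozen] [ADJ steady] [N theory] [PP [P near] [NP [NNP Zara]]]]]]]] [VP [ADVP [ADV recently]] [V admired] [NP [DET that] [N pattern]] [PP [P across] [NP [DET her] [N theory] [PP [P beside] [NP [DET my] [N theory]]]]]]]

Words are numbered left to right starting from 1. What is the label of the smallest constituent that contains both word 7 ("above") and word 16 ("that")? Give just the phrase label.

S

Both words fall inside [S the brief orbit on a reaction above some frozen steady theory near Zara recently admired that pattern across her theory beside my theory] (words 1–23), and no smaller constituent contains them both. Label: S.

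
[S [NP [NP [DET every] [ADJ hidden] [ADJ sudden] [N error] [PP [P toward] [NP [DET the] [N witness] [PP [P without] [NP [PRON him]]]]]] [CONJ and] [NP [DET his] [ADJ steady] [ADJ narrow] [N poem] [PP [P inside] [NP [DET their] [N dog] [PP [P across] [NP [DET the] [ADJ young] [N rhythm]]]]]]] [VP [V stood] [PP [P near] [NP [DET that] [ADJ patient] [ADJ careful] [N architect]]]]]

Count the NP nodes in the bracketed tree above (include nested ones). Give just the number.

8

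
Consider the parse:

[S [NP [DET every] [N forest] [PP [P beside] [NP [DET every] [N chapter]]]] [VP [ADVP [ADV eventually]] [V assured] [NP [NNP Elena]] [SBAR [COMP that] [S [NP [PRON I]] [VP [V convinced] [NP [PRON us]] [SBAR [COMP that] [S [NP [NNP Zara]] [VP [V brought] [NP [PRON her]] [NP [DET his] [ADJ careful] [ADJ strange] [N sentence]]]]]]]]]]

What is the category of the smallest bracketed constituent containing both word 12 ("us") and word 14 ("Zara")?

The smallest bracket enclosing both words is [VP convinced us that Zara brought her his careful strange sentence], so the label is VP.

VP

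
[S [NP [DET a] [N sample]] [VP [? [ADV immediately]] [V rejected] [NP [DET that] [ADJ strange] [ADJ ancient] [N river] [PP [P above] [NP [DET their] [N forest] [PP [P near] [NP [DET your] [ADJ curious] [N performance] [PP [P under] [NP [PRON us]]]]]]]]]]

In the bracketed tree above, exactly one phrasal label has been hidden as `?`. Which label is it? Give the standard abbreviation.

ADVP

The `?` node immediately contains: ADV 'immediately'. That is the internal structure of an adverb phrase, so the label is ADVP.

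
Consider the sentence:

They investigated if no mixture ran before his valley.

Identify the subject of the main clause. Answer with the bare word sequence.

In the main clause the verb is "investigated"; the NP preceding it, "they", is the subject.

they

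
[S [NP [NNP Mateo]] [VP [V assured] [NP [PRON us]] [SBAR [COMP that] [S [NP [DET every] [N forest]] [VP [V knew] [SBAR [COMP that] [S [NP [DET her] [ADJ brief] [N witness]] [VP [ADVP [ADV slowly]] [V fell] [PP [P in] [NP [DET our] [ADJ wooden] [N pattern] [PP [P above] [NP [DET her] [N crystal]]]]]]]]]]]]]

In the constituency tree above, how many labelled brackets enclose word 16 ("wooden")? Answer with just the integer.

11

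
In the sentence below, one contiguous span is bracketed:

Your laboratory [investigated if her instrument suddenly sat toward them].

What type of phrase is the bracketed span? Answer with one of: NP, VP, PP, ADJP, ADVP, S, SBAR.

"investigated" is the head of the bracketed span, so the span is a verb phrase: VP.

VP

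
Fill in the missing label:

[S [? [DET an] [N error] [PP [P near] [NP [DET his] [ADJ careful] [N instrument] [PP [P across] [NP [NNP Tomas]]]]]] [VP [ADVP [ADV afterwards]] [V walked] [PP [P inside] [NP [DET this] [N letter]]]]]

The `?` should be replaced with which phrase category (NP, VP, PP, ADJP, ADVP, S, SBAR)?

NP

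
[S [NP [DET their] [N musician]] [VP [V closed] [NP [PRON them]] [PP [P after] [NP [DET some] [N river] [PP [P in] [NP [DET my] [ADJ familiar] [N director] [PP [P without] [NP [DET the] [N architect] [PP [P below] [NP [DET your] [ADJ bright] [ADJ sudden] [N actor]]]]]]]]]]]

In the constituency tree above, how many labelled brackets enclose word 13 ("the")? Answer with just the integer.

Path from the root down to the word: S → VP → PP → NP → PP → NP → PP → NP → DET. That is 9 enclosing brackets.

9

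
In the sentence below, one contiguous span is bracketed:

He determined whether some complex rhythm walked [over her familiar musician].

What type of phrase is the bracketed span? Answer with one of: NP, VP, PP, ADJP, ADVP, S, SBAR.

PP

The span is built around the preposition "over" — a prepositional phrase (PP).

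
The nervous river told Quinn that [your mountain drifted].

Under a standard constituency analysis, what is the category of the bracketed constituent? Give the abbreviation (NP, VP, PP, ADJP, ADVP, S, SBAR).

S

"drifted" is the head of the bracketed span, so the span is a clause: S.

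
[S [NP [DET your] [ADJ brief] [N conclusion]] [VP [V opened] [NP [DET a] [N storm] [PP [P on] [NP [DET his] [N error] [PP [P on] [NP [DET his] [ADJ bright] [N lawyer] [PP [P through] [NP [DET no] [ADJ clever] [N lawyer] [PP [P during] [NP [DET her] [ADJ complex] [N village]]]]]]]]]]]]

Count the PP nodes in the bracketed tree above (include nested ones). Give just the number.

4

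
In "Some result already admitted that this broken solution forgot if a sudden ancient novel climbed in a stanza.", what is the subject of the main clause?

some result

"some result" is the NP that combines with the VP headed by "admitted" to form the main clause — the subject.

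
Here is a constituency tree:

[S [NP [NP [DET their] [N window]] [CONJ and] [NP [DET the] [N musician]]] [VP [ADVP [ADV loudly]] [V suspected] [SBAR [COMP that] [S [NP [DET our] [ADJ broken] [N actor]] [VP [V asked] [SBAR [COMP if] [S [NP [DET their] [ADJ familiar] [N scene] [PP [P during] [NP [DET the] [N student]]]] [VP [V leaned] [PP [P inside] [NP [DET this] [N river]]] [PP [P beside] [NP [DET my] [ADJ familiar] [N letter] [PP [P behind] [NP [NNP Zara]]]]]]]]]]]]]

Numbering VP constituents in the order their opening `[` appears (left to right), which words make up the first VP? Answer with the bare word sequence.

The VP opening brackets appear, in order, over: "loudly suspected that our broken actor asked if their familiar scene during the student leaned inside this river beside my familiar letter behind Zara"; "asked if their familiar scene during the student leaned inside this river beside my familiar letter behind Zara"; "leaned inside this river beside my familiar letter behind Zara". The first one spans "loudly suspected that our broken actor asked if their familiar scene during the student leaned inside this river beside my familiar letter behind Zara".

loudly suspected that our broken actor asked if their familiar scene during the student leaned inside this river beside my familiar letter behind Zara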